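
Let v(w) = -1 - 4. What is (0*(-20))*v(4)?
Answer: 0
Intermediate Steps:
v(w) = -5
(0*(-20))*v(4) = (0*(-20))*(-5) = 0*(-5) = 0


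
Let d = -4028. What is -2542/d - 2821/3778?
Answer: -219914/1902223 ≈ -0.11561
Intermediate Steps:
-2542/d - 2821/3778 = -2542/(-4028) - 2821/3778 = -2542*(-1/4028) - 2821*1/3778 = 1271/2014 - 2821/3778 = -219914/1902223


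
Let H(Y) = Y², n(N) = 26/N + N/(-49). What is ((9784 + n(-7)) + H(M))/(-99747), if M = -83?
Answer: -116686/698229 ≈ -0.16712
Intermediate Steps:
n(N) = 26/N - N/49 (n(N) = 26/N + N*(-1/49) = 26/N - N/49)
((9784 + n(-7)) + H(M))/(-99747) = ((9784 + (26/(-7) - 1/49*(-7))) + (-83)²)/(-99747) = ((9784 + (26*(-⅐) + ⅐)) + 6889)*(-1/99747) = ((9784 + (-26/7 + ⅐)) + 6889)*(-1/99747) = ((9784 - 25/7) + 6889)*(-1/99747) = (68463/7 + 6889)*(-1/99747) = (116686/7)*(-1/99747) = -116686/698229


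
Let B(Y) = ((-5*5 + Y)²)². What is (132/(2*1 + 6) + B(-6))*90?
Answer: 83118375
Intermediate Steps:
B(Y) = (-25 + Y)⁴ (B(Y) = ((-25 + Y)²)² = (-25 + Y)⁴)
(132/(2*1 + 6) + B(-6))*90 = (132/(2*1 + 6) + (-25 - 6)⁴)*90 = (132/(2 + 6) + (-31)⁴)*90 = (132/8 + 923521)*90 = (132*(⅛) + 923521)*90 = (33/2 + 923521)*90 = (1847075/2)*90 = 83118375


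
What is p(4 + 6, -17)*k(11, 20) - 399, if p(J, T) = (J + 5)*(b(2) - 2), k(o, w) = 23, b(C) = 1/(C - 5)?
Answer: -1204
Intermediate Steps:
b(C) = 1/(-5 + C)
p(J, T) = -35/3 - 7*J/3 (p(J, T) = (J + 5)*(1/(-5 + 2) - 2) = (5 + J)*(1/(-3) - 2) = (5 + J)*(-⅓ - 2) = (5 + J)*(-7/3) = -35/3 - 7*J/3)
p(4 + 6, -17)*k(11, 20) - 399 = (-35/3 - 7*(4 + 6)/3)*23 - 399 = (-35/3 - 7/3*10)*23 - 399 = (-35/3 - 70/3)*23 - 399 = -35*23 - 399 = -805 - 399 = -1204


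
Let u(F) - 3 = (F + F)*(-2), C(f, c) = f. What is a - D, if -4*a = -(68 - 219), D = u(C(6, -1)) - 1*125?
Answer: 433/4 ≈ 108.25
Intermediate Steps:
u(F) = 3 - 4*F (u(F) = 3 + (F + F)*(-2) = 3 + (2*F)*(-2) = 3 - 4*F)
D = -146 (D = (3 - 4*6) - 1*125 = (3 - 24) - 125 = -21 - 125 = -146)
a = -151/4 (a = -(-1)*(68 - 219)/4 = -(-1)*(-151)/4 = -¼*151 = -151/4 ≈ -37.750)
a - D = -151/4 - 1*(-146) = -151/4 + 146 = 433/4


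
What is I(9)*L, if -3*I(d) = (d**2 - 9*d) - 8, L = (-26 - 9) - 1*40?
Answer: -200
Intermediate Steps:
L = -75 (L = -35 - 40 = -75)
I(d) = 8/3 + 3*d - d**2/3 (I(d) = -((d**2 - 9*d) - 8)/3 = -(-8 + d**2 - 9*d)/3 = 8/3 + 3*d - d**2/3)
I(9)*L = (8/3 + 3*9 - 1/3*9**2)*(-75) = (8/3 + 27 - 1/3*81)*(-75) = (8/3 + 27 - 27)*(-75) = (8/3)*(-75) = -200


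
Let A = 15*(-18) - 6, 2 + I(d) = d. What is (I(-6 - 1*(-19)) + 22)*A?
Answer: -9108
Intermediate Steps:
I(d) = -2 + d
A = -276 (A = -270 - 6 = -276)
(I(-6 - 1*(-19)) + 22)*A = ((-2 + (-6 - 1*(-19))) + 22)*(-276) = ((-2 + (-6 + 19)) + 22)*(-276) = ((-2 + 13) + 22)*(-276) = (11 + 22)*(-276) = 33*(-276) = -9108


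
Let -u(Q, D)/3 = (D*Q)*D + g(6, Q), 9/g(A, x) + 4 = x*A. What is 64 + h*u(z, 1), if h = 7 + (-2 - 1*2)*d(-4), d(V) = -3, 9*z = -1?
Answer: 7571/42 ≈ 180.26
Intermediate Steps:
z = -⅑ (z = (⅑)*(-1) = -⅑ ≈ -0.11111)
g(A, x) = 9/(-4 + A*x) (g(A, x) = 9/(-4 + x*A) = 9/(-4 + A*x))
h = 19 (h = 7 + (-2 - 1*2)*(-3) = 7 + (-2 - 2)*(-3) = 7 - 4*(-3) = 7 + 12 = 19)
u(Q, D) = -27/(-4 + 6*Q) - 3*Q*D² (u(Q, D) = -3*((D*Q)*D + 9/(-4 + 6*Q)) = -3*(Q*D² + 9/(-4 + 6*Q)) = -3*(9/(-4 + 6*Q) + Q*D²) = -27/(-4 + 6*Q) - 3*Q*D²)
64 + h*u(z, 1) = 64 + 19*(3*(-9 - 2*(-⅑)*1²*(-2 + 3*(-⅑)))/(2*(-2 + 3*(-⅑)))) = 64 + 19*(3*(-9 - 2*(-⅑)*1*(-2 - ⅓))/(2*(-2 - ⅓))) = 64 + 19*(3*(-9 - 2*(-⅑)*1*(-7/3))/(2*(-7/3))) = 64 + 19*((3/2)*(-3/7)*(-9 - 14/27)) = 64 + 19*((3/2)*(-3/7)*(-257/27)) = 64 + 19*(257/42) = 64 + 4883/42 = 7571/42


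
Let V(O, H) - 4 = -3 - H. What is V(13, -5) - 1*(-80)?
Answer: 86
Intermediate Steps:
V(O, H) = 1 - H (V(O, H) = 4 + (-3 - H) = 1 - H)
V(13, -5) - 1*(-80) = (1 - 1*(-5)) - 1*(-80) = (1 + 5) + 80 = 6 + 80 = 86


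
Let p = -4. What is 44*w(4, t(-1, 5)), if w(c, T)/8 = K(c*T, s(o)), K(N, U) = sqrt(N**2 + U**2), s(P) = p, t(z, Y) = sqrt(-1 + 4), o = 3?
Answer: 2816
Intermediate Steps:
t(z, Y) = sqrt(3)
s(P) = -4
w(c, T) = 8*sqrt(16 + T**2*c**2) (w(c, T) = 8*sqrt((c*T)**2 + (-4)**2) = 8*sqrt((T*c)**2 + 16) = 8*sqrt(T**2*c**2 + 16) = 8*sqrt(16 + T**2*c**2))
44*w(4, t(-1, 5)) = 44*(8*sqrt(16 + (sqrt(3))**2*4**2)) = 44*(8*sqrt(16 + 3*16)) = 44*(8*sqrt(16 + 48)) = 44*(8*sqrt(64)) = 44*(8*8) = 44*64 = 2816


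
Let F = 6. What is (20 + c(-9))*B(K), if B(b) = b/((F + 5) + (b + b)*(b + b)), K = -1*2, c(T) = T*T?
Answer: -202/27 ≈ -7.4815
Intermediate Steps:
c(T) = T²
K = -2
B(b) = b/(11 + 4*b²) (B(b) = b/((6 + 5) + (b + b)*(b + b)) = b/(11 + (2*b)*(2*b)) = b/(11 + 4*b²))
(20 + c(-9))*B(K) = (20 + (-9)²)*(-2/(11 + 4*(-2)²)) = (20 + 81)*(-2/(11 + 4*4)) = 101*(-2/(11 + 16)) = 101*(-2/27) = -202/27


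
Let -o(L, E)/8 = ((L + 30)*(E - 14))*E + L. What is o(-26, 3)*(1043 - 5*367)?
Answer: -1001088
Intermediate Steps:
o(L, E) = -8*L - 8*E*(-14 + E)*(30 + L) (o(L, E) = -8*(((L + 30)*(E - 14))*E + L) = -8*(((30 + L)*(-14 + E))*E + L) = -8*(((-14 + E)*(30 + L))*E + L) = -8*(E*(-14 + E)*(30 + L) + L) = -8*(L + E*(-14 + E)*(30 + L)) = -8*L - 8*E*(-14 + E)*(30 + L))
o(-26, 3)*(1043 - 5*367) = (-240*3² - 8*(-26) + 3360*3 - 8*(-26)*3² + 112*3*(-26))*(1043 - 5*367) = (-240*9 + 208 + 10080 - 8*(-26)*9 - 8736)*(1043 - 1835) = (-2160 + 208 + 10080 + 1872 - 8736)*(-792) = 1264*(-792) = -1001088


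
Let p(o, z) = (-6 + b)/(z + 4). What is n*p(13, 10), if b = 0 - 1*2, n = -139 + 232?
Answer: -372/7 ≈ -53.143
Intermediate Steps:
n = 93
b = -2 (b = 0 - 2 = -2)
p(o, z) = -8/(4 + z) (p(o, z) = (-6 - 2)/(z + 4) = -8/(4 + z))
n*p(13, 10) = 93*(-8/(4 + 10)) = 93*(-8/14) = 93*(-8*1/14) = 93*(-4/7) = -372/7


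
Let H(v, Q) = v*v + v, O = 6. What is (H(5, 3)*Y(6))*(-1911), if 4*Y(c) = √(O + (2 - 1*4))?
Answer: -28665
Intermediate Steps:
Y(c) = ½ (Y(c) = √(6 + (2 - 1*4))/4 = √(6 + (2 - 4))/4 = √(6 - 2)/4 = √4/4 = (¼)*2 = ½)
H(v, Q) = v + v² (H(v, Q) = v² + v = v + v²)
(H(5, 3)*Y(6))*(-1911) = ((5*(1 + 5))*(½))*(-1911) = ((5*6)*(½))*(-1911) = (30*(½))*(-1911) = 15*(-1911) = -28665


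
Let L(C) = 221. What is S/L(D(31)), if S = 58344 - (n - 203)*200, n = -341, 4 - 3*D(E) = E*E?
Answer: 9832/13 ≈ 756.31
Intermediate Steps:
D(E) = 4/3 - E**2/3 (D(E) = 4/3 - E*E/3 = 4/3 - E**2/3)
S = 167144 (S = 58344 - (-341 - 203)*200 = 58344 - (-544)*200 = 58344 - 1*(-108800) = 58344 + 108800 = 167144)
S/L(D(31)) = 167144/221 = 167144*(1/221) = 9832/13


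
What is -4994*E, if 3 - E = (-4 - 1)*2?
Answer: -64922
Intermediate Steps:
E = 13 (E = 3 - (-4 - 1)*2 = 3 - (-5)*2 = 3 - 1*(-10) = 3 + 10 = 13)
-4994*E = -4994*13 = -64922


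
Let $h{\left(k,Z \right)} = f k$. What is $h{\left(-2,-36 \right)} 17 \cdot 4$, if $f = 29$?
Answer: $-3944$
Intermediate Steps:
$h{\left(k,Z \right)} = 29 k$
$h{\left(-2,-36 \right)} 17 \cdot 4 = 29 \left(-2\right) 17 \cdot 4 = \left(-58\right) 17 \cdot 4 = \left(-986\right) 4 = -3944$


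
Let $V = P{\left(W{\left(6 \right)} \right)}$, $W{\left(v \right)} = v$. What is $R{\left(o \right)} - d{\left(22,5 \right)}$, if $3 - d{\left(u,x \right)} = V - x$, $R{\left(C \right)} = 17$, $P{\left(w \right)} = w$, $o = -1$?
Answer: $15$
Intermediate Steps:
$V = 6$
$d{\left(u,x \right)} = -3 + x$ ($d{\left(u,x \right)} = 3 - \left(6 - x\right) = 3 + \left(-6 + x\right) = -3 + x$)
$R{\left(o \right)} - d{\left(22,5 \right)} = 17 - \left(-3 + 5\right) = 17 - 2 = 15$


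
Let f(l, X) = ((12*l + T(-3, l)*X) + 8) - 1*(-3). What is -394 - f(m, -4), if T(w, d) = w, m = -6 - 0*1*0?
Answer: -345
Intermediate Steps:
m = -6 (m = -6 - 0*0 = -6 - 1*0 = -6 + 0 = -6)
f(l, X) = 11 - 3*X + 12*l (f(l, X) = ((12*l - 3*X) + 8) - 1*(-3) = ((-3*X + 12*l) + 8) + 3 = (8 - 3*X + 12*l) + 3 = 11 - 3*X + 12*l)
-394 - f(m, -4) = -394 - (11 - 3*(-4) + 12*(-6)) = -394 - (11 + 12 - 72) = -394 - 1*(-49) = -394 + 49 = -345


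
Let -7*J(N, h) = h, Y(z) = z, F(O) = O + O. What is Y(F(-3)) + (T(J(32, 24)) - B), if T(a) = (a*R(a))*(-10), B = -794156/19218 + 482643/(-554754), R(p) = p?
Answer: -7083547751831/87066976038 ≈ -81.357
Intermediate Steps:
F(O) = 2*O
J(N, h) = -h/7
B = -74972775133/1776877062 (B = -794156*1/19218 + 482643*(-1/554754) = -397078/9609 - 160881/184918 = -74972775133/1776877062 ≈ -42.194)
T(a) = -10*a² (T(a) = (a*a)*(-10) = a²*(-10) = -10*a²)
Y(F(-3)) + (T(J(32, 24)) - B) = 2*(-3) + (-10*(-⅐*24)² - 1*(-74972775133/1776877062)) = -6 + (-10*(-24/7)² + 74972775133/1776877062) = -6 + (-10*576/49 + 74972775133/1776877062) = -6 + (-5760/49 + 74972775133/1776877062) = -6 - 6561145895603/87066976038 = -7083547751831/87066976038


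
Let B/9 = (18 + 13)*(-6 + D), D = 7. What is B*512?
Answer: 142848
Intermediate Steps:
B = 279 (B = 9*((18 + 13)*(-6 + 7)) = 9*(31*1) = 9*31 = 279)
B*512 = 279*512 = 142848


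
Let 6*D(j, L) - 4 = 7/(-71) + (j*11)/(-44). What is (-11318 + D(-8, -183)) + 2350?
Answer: -3819949/426 ≈ -8967.0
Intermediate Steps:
D(j, L) = 277/426 - j/24 (D(j, L) = ⅔ + (7/(-71) + (j*11)/(-44))/6 = ⅔ + (7*(-1/71) + (11*j)*(-1/44))/6 = ⅔ + (-7/71 - j/4)/6 = ⅔ + (-7/426 - j/24) = 277/426 - j/24)
(-11318 + D(-8, -183)) + 2350 = (-11318 + (277/426 - 1/24*(-8))) + 2350 = (-11318 + (277/426 + ⅓)) + 2350 = (-11318 + 419/426) + 2350 = -4821049/426 + 2350 = -3819949/426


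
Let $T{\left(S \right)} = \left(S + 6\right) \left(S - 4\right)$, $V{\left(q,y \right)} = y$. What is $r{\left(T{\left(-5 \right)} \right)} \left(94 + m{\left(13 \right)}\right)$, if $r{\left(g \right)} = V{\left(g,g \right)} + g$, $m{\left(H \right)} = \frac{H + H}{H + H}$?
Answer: $-1710$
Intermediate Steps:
$T{\left(S \right)} = \left(-4 + S\right) \left(6 + S\right)$ ($T{\left(S \right)} = \left(6 + S\right) \left(-4 + S\right) = \left(-4 + S\right) \left(6 + S\right)$)
$m{\left(H \right)} = 1$ ($m{\left(H \right)} = \frac{2 H}{2 H} = 2 H \frac{1}{2 H} = 1$)
$r{\left(g \right)} = 2 g$ ($r{\left(g \right)} = g + g = 2 g$)
$r{\left(T{\left(-5 \right)} \right)} \left(94 + m{\left(13 \right)}\right) = 2 \left(-24 + \left(-5\right)^{2} + 2 \left(-5\right)\right) \left(94 + 1\right) = 2 \left(-24 + 25 - 10\right) 95 = 2 \left(-9\right) 95 = \left(-18\right) 95 = -1710$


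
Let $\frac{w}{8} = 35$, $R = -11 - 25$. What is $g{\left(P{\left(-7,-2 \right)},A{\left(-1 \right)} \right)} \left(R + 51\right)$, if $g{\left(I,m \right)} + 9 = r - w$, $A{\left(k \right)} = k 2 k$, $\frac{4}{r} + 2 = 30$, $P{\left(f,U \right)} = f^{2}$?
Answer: $- \frac{30330}{7} \approx -4332.9$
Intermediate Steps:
$R = -36$
$w = 280$ ($w = 8 \cdot 35 = 280$)
$r = \frac{1}{7}$ ($r = \frac{4}{-2 + 30} = \frac{4}{28} = 4 \cdot \frac{1}{28} = \frac{1}{7} \approx 0.14286$)
$A{\left(k \right)} = 2 k^{2}$ ($A{\left(k \right)} = 2 k k = 2 k^{2}$)
$g{\left(I,m \right)} = - \frac{2022}{7}$ ($g{\left(I,m \right)} = -9 + \left(\frac{1}{7} - 280\right) = -9 - \frac{1959}{7} = - \frac{2022}{7}$)
$g{\left(P{\left(-7,-2 \right)},A{\left(-1 \right)} \right)} \left(R + 51\right) = - \frac{2022 \left(-36 + 51\right)}{7} = \left(- \frac{2022}{7}\right) 15 = - \frac{30330}{7}$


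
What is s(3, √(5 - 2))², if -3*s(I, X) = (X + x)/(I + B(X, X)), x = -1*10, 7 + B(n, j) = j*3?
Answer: 2989/1089 + 1612*√3/1089 ≈ 5.3086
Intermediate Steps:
B(n, j) = -7 + 3*j (B(n, j) = -7 + j*3 = -7 + 3*j)
x = -10
s(I, X) = -(-10 + X)/(3*(-7 + I + 3*X)) (s(I, X) = -(X - 10)/(3*(I + (-7 + 3*X))) = -(-10 + X)/(3*(-7 + I + 3*X)))
s(3, √(5 - 2))² = ((10 - √(5 - 2))/(3*(-7 + 3 + 3*√(5 - 2))))² = ((10 - √3)/(3*(-7 + 3 + 3*√3)))² = ((10 - √3)/(3*(-4 + 3*√3)))² = (10 - √3)²/(9*(-4 + 3*√3)²)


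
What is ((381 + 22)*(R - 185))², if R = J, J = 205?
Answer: 64963600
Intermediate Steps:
R = 205
((381 + 22)*(R - 185))² = ((381 + 22)*(205 - 185))² = (403*20)² = 8060² = 64963600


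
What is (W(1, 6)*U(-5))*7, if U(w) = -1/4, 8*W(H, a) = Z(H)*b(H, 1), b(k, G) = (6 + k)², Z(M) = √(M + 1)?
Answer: -343*√2/32 ≈ -15.159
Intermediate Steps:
Z(M) = √(1 + M)
W(H, a) = √(1 + H)*(6 + H)²/8 (W(H, a) = (√(1 + H)*(6 + H)²)/8 = √(1 + H)*(6 + H)²/8)
U(w) = -¼ (U(w) = -1*¼ = -¼)
(W(1, 6)*U(-5))*7 = ((√(1 + 1)*(6 + 1)²/8)*(-¼))*7 = (((⅛)*√2*7²)*(-¼))*7 = (((⅛)*√2*49)*(-¼))*7 = ((49*√2/8)*(-¼))*7 = -49*√2/32*7 = -343*√2/32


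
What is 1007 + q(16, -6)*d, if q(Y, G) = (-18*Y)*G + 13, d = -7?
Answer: -11180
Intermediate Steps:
q(Y, G) = 13 - 18*G*Y (q(Y, G) = -18*G*Y + 13 = 13 - 18*G*Y)
1007 + q(16, -6)*d = 1007 + (13 - 18*(-6)*16)*(-7) = 1007 + (13 + 1728)*(-7) = 1007 + 1741*(-7) = 1007 - 12187 = -11180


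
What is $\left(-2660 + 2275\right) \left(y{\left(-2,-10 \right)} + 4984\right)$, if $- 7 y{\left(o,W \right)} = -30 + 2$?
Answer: $-1920380$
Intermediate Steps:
$y{\left(o,W \right)} = 4$ ($y{\left(o,W \right)} = - \frac{-30 + 2}{7} = \left(- \frac{1}{7}\right) \left(-28\right) = 4$)
$\left(-2660 + 2275\right) \left(y{\left(-2,-10 \right)} + 4984\right) = \left(-2660 + 2275\right) \left(4 + 4984\right) = \left(-385\right) 4988 = -1920380$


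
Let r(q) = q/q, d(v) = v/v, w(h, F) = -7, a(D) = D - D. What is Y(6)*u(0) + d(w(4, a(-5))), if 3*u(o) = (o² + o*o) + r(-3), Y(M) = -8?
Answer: -5/3 ≈ -1.6667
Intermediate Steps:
a(D) = 0
d(v) = 1
r(q) = 1
u(o) = ⅓ + 2*o²/3 (u(o) = ((o² + o*o) + 1)/3 = ((o² + o²) + 1)/3 = (2*o² + 1)/3 = (1 + 2*o²)/3 = ⅓ + 2*o²/3)
Y(6)*u(0) + d(w(4, a(-5))) = -8*(⅓ + (⅔)*0²) + 1 = -8*(⅓ + (⅔)*0) + 1 = -8*(⅓ + 0) + 1 = -8*⅓ + 1 = -8/3 + 1 = -5/3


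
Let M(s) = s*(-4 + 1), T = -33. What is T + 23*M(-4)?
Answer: 243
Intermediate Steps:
M(s) = -3*s (M(s) = s*(-3) = -3*s)
T + 23*M(-4) = -33 + 23*(-3*(-4)) = -33 + 23*12 = -33 + 276 = 243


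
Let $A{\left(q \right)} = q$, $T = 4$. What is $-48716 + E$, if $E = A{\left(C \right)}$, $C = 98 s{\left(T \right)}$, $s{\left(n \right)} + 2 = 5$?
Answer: $-48422$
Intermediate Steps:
$s{\left(n \right)} = 3$ ($s{\left(n \right)} = -2 + 5 = 3$)
$C = 294$ ($C = 98 \cdot 3 = 294$)
$E = 294$
$-48716 + E = -48716 + 294 = -48422$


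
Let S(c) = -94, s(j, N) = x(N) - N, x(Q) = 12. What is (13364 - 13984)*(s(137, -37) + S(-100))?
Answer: 27900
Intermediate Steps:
s(j, N) = 12 - N
(13364 - 13984)*(s(137, -37) + S(-100)) = (13364 - 13984)*((12 - 1*(-37)) - 94) = -620*((12 + 37) - 94) = -620*(49 - 94) = -620*(-45) = 27900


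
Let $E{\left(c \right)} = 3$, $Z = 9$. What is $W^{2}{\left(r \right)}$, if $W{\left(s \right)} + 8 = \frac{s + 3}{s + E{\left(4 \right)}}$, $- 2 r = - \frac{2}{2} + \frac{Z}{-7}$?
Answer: $49$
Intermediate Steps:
$r = \frac{8}{7}$ ($r = - \frac{- \frac{2}{2} + \frac{9}{-7}}{2} = - \frac{\left(-2\right) \frac{1}{2} + 9 \left(- \frac{1}{7}\right)}{2} = - \frac{-1 - \frac{9}{7}}{2} = \left(- \frac{1}{2}\right) \left(- \frac{16}{7}\right) = \frac{8}{7} \approx 1.1429$)
$W{\left(s \right)} = -7$ ($W{\left(s \right)} = -8 + \frac{s + 3}{s + 3} = -8 + \frac{3 + s}{3 + s} = -8 + 1 = -7$)
$W^{2}{\left(r \right)} = \left(-7\right)^{2} = 49$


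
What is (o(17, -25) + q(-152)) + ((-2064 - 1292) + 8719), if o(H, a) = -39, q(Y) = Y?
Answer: 5172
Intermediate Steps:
(o(17, -25) + q(-152)) + ((-2064 - 1292) + 8719) = (-39 - 152) + ((-2064 - 1292) + 8719) = -191 + (-3356 + 8719) = -191 + 5363 = 5172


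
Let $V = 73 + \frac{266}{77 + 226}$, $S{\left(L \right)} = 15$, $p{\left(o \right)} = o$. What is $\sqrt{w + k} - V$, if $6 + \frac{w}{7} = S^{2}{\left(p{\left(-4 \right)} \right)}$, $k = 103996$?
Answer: $- \frac{22385}{303} + \sqrt{105529} \approx 250.97$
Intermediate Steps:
$w = 1533$ ($w = -42 + 7 \cdot 15^{2} = -42 + 7 \cdot 225 = -42 + 1575 = 1533$)
$V = \frac{22385}{303}$ ($V = 73 + \frac{266}{303} = \frac{22385}{303} \approx 73.878$)
$\sqrt{w + k} - V = \sqrt{1533 + 103996} - \frac{22385}{303} = \sqrt{105529} - \frac{22385}{303} = - \frac{22385}{303} + \sqrt{105529}$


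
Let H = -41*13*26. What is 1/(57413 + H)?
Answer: 1/43555 ≈ 2.2959e-5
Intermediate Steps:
H = -13858 (H = -533*26 = -13858)
1/(57413 + H) = 1/(57413 - 13858) = 1/43555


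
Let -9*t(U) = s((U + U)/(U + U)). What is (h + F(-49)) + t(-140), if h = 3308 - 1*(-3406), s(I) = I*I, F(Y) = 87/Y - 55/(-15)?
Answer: 2961659/441 ≈ 6715.8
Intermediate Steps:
F(Y) = 11/3 + 87/Y (F(Y) = 87/Y - 55*(-1/15) = 87/Y + 11/3 = 11/3 + 87/Y)
s(I) = I²
t(U) = -⅑ (t(U) = -((U + U)/(U + U))²/9 = -((2*U)/((2*U)))²/9 = -((2*U)*(1/(2*U)))²/9 = -⅑*1² = -⅑*1 = -⅑)
h = 6714 (h = 3308 + 3406 = 6714)
(h + F(-49)) + t(-140) = (6714 + (11/3 + 87/(-49))) - ⅑ = (6714 + (11/3 + 87*(-1/49))) - ⅑ = (6714 + (11/3 - 87/49)) - ⅑ = (6714 + 278/147) - ⅑ = 987236/147 - ⅑ = 2961659/441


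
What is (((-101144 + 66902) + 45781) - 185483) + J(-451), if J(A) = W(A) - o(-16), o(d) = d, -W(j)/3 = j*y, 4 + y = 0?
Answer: -179340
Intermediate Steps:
y = -4 (y = -4 + 0 = -4)
W(j) = 12*j (W(j) = -3*j*(-4) = -(-12)*j = 12*j)
J(A) = 16 + 12*A (J(A) = 12*A - 1*(-16) = 12*A + 16 = 16 + 12*A)
(((-101144 + 66902) + 45781) - 185483) + J(-451) = (((-101144 + 66902) + 45781) - 185483) + (16 + 12*(-451)) = ((-34242 + 45781) - 185483) + (16 - 5412) = (11539 - 185483) - 5396 = -173944 - 5396 = -179340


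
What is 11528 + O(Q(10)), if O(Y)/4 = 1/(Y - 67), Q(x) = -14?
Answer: 933764/81 ≈ 11528.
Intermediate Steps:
O(Y) = 4/(-67 + Y) (O(Y) = 4/(Y - 67) = 4/(-67 + Y))
11528 + O(Q(10)) = 11528 + 4/(-67 - 14) = 11528 + 4/(-81) = 11528 + 4*(-1/81) = 11528 - 4/81 = 933764/81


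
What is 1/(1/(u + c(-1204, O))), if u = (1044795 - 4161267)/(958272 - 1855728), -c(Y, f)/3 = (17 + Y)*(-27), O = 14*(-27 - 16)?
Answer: -3595191065/37394 ≈ -96144.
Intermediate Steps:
O = -602 (O = 14*(-43) = -602)
c(Y, f) = 1377 + 81*Y (c(Y, f) = -3*(17 + Y)*(-27) = -3*(-459 - 27*Y) = 1377 + 81*Y)
u = 129853/37394 (u = -3116472/(-897456) = -3116472*(-1/897456) = 129853/37394 ≈ 3.4726)
1/(1/(u + c(-1204, O))) = 1/(1/(129853/37394 + (1377 + 81*(-1204)))) = 1/(1/(129853/37394 + (1377 - 97524))) = 1/(1/(129853/37394 - 96147)) = 1/(1/(-3595191065/37394)) = 1/(-37394/3595191065) = -3595191065/37394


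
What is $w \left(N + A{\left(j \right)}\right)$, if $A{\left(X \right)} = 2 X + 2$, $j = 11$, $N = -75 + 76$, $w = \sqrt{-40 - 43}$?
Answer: $25 i \sqrt{83} \approx 227.76 i$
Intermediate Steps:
$w = i \sqrt{83}$ ($w = \sqrt{-83} = i \sqrt{83} \approx 9.1104 i$)
$N = 1$
$A{\left(X \right)} = 2 + 2 X$
$w \left(N + A{\left(j \right)}\right) = i \sqrt{83} \left(1 + \left(2 + 2 \cdot 11\right)\right) = i \sqrt{83} \left(1 + \left(2 + 22\right)\right) = i \sqrt{83} \left(1 + 24\right) = i \sqrt{83} \cdot 25 = 25 i \sqrt{83}$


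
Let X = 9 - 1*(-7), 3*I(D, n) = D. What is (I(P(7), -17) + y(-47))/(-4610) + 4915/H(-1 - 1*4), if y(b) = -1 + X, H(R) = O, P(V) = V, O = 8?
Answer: 33987017/55320 ≈ 614.37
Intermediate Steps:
H(R) = 8
I(D, n) = D/3
X = 16 (X = 9 + 7 = 16)
y(b) = 15 (y(b) = -1 + 16 = 15)
(I(P(7), -17) + y(-47))/(-4610) + 4915/H(-1 - 1*4) = ((⅓)*7 + 15)/(-4610) + 4915/8 = (7/3 + 15)*(-1/4610) + 4915*(⅛) = (52/3)*(-1/4610) + 4915/8 = -26/6915 + 4915/8 = 33987017/55320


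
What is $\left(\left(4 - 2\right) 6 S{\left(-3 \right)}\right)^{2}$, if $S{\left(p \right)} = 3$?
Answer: $1296$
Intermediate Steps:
$\left(\left(4 - 2\right) 6 S{\left(-3 \right)}\right)^{2} = \left(\left(4 - 2\right) 6 \cdot 3\right)^{2} = \left(2 \cdot 6 \cdot 3\right)^{2} = \left(12 \cdot 3\right)^{2} = 36^{2} = 1296$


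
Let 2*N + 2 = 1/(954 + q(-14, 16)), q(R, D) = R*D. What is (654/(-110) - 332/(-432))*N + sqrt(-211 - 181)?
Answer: 44865709/8672400 + 14*I*sqrt(2) ≈ 5.1734 + 19.799*I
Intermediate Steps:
q(R, D) = D*R
N = -1459/1460 (N = -1 + 1/(2*(954 + 16*(-14))) = -1 + 1/(2*(954 - 224)) = -1 + (1/2)/730 = -1 + (1/2)*(1/730) = -1 + 1/1460 = -1459/1460 ≈ -0.99932)
(654/(-110) - 332/(-432))*N + sqrt(-211 - 181) = (654/(-110) - 332/(-432))*(-1459/1460) + sqrt(-211 - 181) = (654*(-1/110) - 332*(-1/432))*(-1459/1460) + sqrt(-392) = (-327/55 + 83/108)*(-1459/1460) + 14*I*sqrt(2) = -30751/5940*(-1459/1460) + 14*I*sqrt(2) = 44865709/8672400 + 14*I*sqrt(2)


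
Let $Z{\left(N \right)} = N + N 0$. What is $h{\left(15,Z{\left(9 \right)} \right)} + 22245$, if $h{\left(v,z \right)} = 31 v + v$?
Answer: $22725$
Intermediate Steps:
$Z{\left(N \right)} = N$ ($Z{\left(N \right)} = N + 0 = N$)
$h{\left(v,z \right)} = 32 v$
$h{\left(15,Z{\left(9 \right)} \right)} + 22245 = 32 \cdot 15 + 22245 = 480 + 22245 = 22725$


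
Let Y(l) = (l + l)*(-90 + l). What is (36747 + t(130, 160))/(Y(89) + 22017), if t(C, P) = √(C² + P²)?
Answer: 36747/21839 + 50*√17/21839 ≈ 1.6921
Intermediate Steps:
Y(l) = 2*l*(-90 + l) (Y(l) = (2*l)*(-90 + l) = 2*l*(-90 + l))
(36747 + t(130, 160))/(Y(89) + 22017) = (36747 + √(130² + 160²))/(2*89*(-90 + 89) + 22017) = (36747 + √(16900 + 25600))/(2*89*(-1) + 22017) = (36747 + √42500)/(-178 + 22017) = (36747 + 50*√17)/21839 = (36747 + 50*√17)*(1/21839) = 36747/21839 + 50*√17/21839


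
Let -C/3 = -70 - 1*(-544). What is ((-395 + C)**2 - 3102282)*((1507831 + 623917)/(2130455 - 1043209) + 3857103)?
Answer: 417699422909355901/543623 ≈ 7.6836e+11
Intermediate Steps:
C = -1422 (C = -3*(-70 - 1*(-544)) = -3*(-70 + 544) = -3*474 = -1422)
((-395 + C)**2 - 3102282)*((1507831 + 623917)/(2130455 - 1043209) + 3857103) = ((-395 - 1422)**2 - 3102282)*((1507831 + 623917)/(2130455 - 1043209) + 3857103) = ((-1817)**2 - 3102282)*(2131748/1087246 + 3857103) = (3301489 - 3102282)*(2131748*(1/1087246) + 3857103) = 199207*(1065874/543623 + 3857103) = 199207*(2096810970043/543623) = 417699422909355901/543623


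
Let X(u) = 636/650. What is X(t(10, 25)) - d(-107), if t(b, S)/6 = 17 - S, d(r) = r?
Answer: 35093/325 ≈ 107.98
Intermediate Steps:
t(b, S) = 102 - 6*S (t(b, S) = 6*(17 - S) = 102 - 6*S)
X(u) = 318/325 (X(u) = 636*(1/650) = 318/325)
X(t(10, 25)) - d(-107) = 318/325 - 1*(-107) = 318/325 + 107 = 35093/325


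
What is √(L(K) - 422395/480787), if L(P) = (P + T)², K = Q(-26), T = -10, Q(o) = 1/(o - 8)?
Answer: √26644304221222749/16346758 ≈ 9.9855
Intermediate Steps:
Q(o) = 1/(-8 + o)
K = -1/34 (K = 1/(-8 - 26) = 1/(-34) = -1/34 ≈ -0.029412)
L(P) = (-10 + P)² (L(P) = (P - 10)² = (-10 + P)²)
√(L(K) - 422395/480787) = √((-10 - 1/34)² - 422395/480787) = √((-341/34)² - 422395*1/480787) = √(116281/1156 - 422395/480787) = √(55418104527/555789772) = √26644304221222749/16346758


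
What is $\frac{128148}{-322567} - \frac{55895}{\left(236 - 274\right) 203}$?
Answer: $\frac{83947531}{12257546} \approx 6.8486$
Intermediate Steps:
$\frac{128148}{-322567} - \frac{55895}{\left(236 - 274\right) 203} = 128148 \left(- \frac{1}{322567}\right) - \frac{55895}{\left(-38\right) 203} = - \frac{128148}{322567} - \frac{55895}{-7714} = - \frac{128148}{322567} - - \frac{7985}{1102} = - \frac{128148}{322567} + \frac{7985}{1102} = \frac{83947531}{12257546}$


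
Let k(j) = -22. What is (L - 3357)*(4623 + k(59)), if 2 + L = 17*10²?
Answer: -7633059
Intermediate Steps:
L = 1698 (L = -2 + 17*10² = -2 + 17*100 = -2 + 1700 = 1698)
(L - 3357)*(4623 + k(59)) = (1698 - 3357)*(4623 - 22) = -1659*4601 = -7633059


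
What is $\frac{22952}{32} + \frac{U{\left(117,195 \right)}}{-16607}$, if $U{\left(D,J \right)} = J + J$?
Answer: $\frac{47643923}{66428} \approx 717.23$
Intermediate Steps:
$U{\left(D,J \right)} = 2 J$
$\frac{22952}{32} + \frac{U{\left(117,195 \right)}}{-16607} = \frac{22952}{32} + \frac{2 \cdot 195}{-16607} = 22952 \cdot \frac{1}{32} + 390 \left(- \frac{1}{16607}\right) = \frac{2869}{4} - \frac{390}{16607} = \frac{47643923}{66428}$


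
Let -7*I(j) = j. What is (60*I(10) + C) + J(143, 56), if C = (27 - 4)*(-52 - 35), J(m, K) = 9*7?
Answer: -14166/7 ≈ -2023.7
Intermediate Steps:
J(m, K) = 63
I(j) = -j/7
C = -2001 (C = 23*(-87) = -2001)
(60*I(10) + C) + J(143, 56) = (60*(-⅐*10) - 2001) + 63 = (60*(-10/7) - 2001) + 63 = (-600/7 - 2001) + 63 = -14607/7 + 63 = -14166/7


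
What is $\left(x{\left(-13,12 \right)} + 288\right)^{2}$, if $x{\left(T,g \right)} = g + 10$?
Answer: $96100$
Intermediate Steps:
$x{\left(T,g \right)} = 10 + g$
$\left(x{\left(-13,12 \right)} + 288\right)^{2} = \left(\left(10 + 12\right) + 288\right)^{2} = \left(22 + 288\right)^{2} = 310^{2} = 96100$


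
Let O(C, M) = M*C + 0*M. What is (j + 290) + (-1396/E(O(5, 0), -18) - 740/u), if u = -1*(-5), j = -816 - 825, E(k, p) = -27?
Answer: -39077/27 ≈ -1447.3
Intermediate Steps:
O(C, M) = C*M (O(C, M) = C*M + 0 = C*M)
j = -1641
u = 5
(j + 290) + (-1396/E(O(5, 0), -18) - 740/u) = (-1641 + 290) + (-1396/(-27) - 740/5) = -1351 + (-1396*(-1/27) - 740*⅕) = -1351 + (1396/27 - 148) = -1351 - 2600/27 = -39077/27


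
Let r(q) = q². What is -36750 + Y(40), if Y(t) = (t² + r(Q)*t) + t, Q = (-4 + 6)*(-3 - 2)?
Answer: -31110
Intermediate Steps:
Q = -10 (Q = 2*(-5) = -10)
Y(t) = t² + 101*t (Y(t) = (t² + (-10)²*t) + t = (t² + 100*t) + t = t² + 101*t)
-36750 + Y(40) = -36750 + 40*(101 + 40) = -36750 + 40*141 = -36750 + 5640 = -31110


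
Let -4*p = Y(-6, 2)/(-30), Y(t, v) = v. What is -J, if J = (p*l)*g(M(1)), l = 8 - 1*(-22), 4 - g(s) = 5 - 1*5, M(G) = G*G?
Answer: -2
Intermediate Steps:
M(G) = G**2
g(s) = 4 (g(s) = 4 - (5 - 1*5) = 4 - (5 - 5) = 4 - 1*0 = 4 + 0 = 4)
l = 30 (l = 8 + 22 = 30)
p = 1/60 (p = -1/(2*(-30)) = -(-1)/(2*30) = -1/4*(-1/15) = 1/60 ≈ 0.016667)
J = 2 (J = ((1/60)*30)*4 = (1/2)*4 = 2)
-J = -1*2 = -2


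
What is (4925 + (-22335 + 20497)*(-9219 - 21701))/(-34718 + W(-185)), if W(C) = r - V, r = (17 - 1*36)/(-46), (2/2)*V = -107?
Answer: -2614450710/1592087 ≈ -1642.2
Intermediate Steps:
V = -107
r = 19/46 (r = (17 - 36)*(-1/46) = -19*(-1/46) = 19/46 ≈ 0.41304)
W(C) = 4941/46 (W(C) = 19/46 - 1*(-107) = 19/46 + 107 = 4941/46)
(4925 + (-22335 + 20497)*(-9219 - 21701))/(-34718 + W(-185)) = (4925 + (-22335 + 20497)*(-9219 - 21701))/(-34718 + 4941/46) = (4925 - 1838*(-30920))/(-1592087/46) = (4925 + 56830960)*(-46/1592087) = 56835885*(-46/1592087) = -2614450710/1592087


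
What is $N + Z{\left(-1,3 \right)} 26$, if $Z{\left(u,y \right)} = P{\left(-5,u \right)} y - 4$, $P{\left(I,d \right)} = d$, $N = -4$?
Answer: $-186$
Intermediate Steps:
$Z{\left(u,y \right)} = -4 + u y$ ($Z{\left(u,y \right)} = u y - 4 = -4 + u y$)
$N + Z{\left(-1,3 \right)} 26 = -4 + \left(-4 - 3\right) 26 = -4 - 182 = -186$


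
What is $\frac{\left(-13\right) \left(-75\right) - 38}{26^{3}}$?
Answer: $\frac{937}{17576} \approx 0.053311$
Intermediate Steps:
$\frac{\left(-13\right) \left(-75\right) - 38}{26^{3}} = \frac{975 - 38}{17576} = 937 \cdot \frac{1}{17576} = \frac{937}{17576}$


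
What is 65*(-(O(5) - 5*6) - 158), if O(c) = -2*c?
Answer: -7670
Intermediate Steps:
65*(-(O(5) - 5*6) - 158) = 65*(-(-2*5 - 5*6) - 158) = 65*(-(-10 - 30) - 158) = 65*(-1*(-40) - 158) = 65*(40 - 158) = 65*(-118) = -7670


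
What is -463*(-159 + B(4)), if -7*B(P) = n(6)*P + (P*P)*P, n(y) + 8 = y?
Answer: 77321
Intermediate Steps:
n(y) = -8 + y
B(P) = -P**3/7 + 2*P/7 (B(P) = -((-8 + 6)*P + (P*P)*P)/7 = -(-2*P + P**2*P)/7 = -(-2*P + P**3)/7 = -(P**3 - 2*P)/7 = -P**3/7 + 2*P/7)
-463*(-159 + B(4)) = -463*(-159 + (1/7)*4*(2 - 1*4**2)) = -463*(-159 + (1/7)*4*(2 - 1*16)) = -463*(-159 + (1/7)*4*(2 - 16)) = -463*(-159 + (1/7)*4*(-14)) = -463*(-159 - 8) = -463*(-167) = 77321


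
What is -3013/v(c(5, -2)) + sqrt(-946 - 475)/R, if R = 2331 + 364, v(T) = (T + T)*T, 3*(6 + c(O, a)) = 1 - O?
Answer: -27117/968 + I*sqrt(29)/385 ≈ -28.013 + 0.013987*I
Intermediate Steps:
c(O, a) = -17/3 - O/3 (c(O, a) = -6 + (1 - O)/3 = -6 + (1/3 - O/3) = -17/3 - O/3)
v(T) = 2*T**2 (v(T) = (2*T)*T = 2*T**2)
R = 2695
-3013/v(c(5, -2)) + sqrt(-946 - 475)/R = -3013*1/(2*(-17/3 - 1/3*5)**2) + sqrt(-946 - 475)/2695 = -3013*1/(2*(-17/3 - 5/3)**2) + sqrt(-1421)*(1/2695) = -3013/(2*(-22/3)**2) + (7*I*sqrt(29))*(1/2695) = -3013/(2*(484/9)) + I*sqrt(29)/385 = -3013/968/9 + I*sqrt(29)/385 = -3013*9/968 + I*sqrt(29)/385 = -27117/968 + I*sqrt(29)/385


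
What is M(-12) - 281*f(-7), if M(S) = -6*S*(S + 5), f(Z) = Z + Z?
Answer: 3430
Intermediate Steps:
f(Z) = 2*Z
M(S) = -6*S*(5 + S)
M(-12) - 281*f(-7) = -6*(-12)*(5 - 12) - 562*(-7) = -6*(-12)*(-7) - 281*(-14) = -504 + 3934 = 3430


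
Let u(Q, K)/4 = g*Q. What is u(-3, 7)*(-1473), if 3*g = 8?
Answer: 47136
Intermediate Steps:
g = 8/3 (g = (1/3)*8 = 8/3 ≈ 2.6667)
u(Q, K) = 32*Q/3 (u(Q, K) = 4*(8*Q/3) = 32*Q/3)
u(-3, 7)*(-1473) = ((32/3)*(-3))*(-1473) = -32*(-1473) = 47136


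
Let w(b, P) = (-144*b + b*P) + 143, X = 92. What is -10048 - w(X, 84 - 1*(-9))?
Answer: -5499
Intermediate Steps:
w(b, P) = 143 - 144*b + P*b (w(b, P) = (-144*b + P*b) + 143 = 143 - 144*b + P*b)
-10048 - w(X, 84 - 1*(-9)) = -10048 - (143 - 144*92 + (84 - 1*(-9))*92) = -10048 - (143 - 13248 + (84 + 9)*92) = -10048 - (143 - 13248 + 93*92) = -10048 - (143 - 13248 + 8556) = -10048 - 1*(-4549) = -10048 + 4549 = -5499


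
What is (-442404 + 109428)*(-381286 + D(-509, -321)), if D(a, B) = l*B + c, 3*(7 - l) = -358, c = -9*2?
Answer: 140468256432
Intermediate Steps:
c = -18
l = 379/3 (l = 7 - ⅓*(-358) = 7 + 358/3 = 379/3 ≈ 126.33)
D(a, B) = -18 + 379*B/3 (D(a, B) = 379*B/3 - 18 = -18 + 379*B/3)
(-442404 + 109428)*(-381286 + D(-509, -321)) = (-442404 + 109428)*(-381286 + (-18 + (379/3)*(-321))) = -332976*(-381286 + (-18 - 40553)) = -332976*(-381286 - 40571) = -332976*(-421857) = 140468256432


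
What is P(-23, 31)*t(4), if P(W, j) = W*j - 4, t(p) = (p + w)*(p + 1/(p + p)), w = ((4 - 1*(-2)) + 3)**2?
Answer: -2011185/8 ≈ -2.5140e+5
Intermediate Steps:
w = 81 (w = ((4 + 2) + 3)**2 = (6 + 3)**2 = 9**2 = 81)
t(p) = (81 + p)*(p + 1/(2*p)) (t(p) = (p + 81)*(p + 1/(p + p)) = (81 + p)*(p + 1/(2*p)))
P(W, j) = -4 + W*j
P(-23, 31)*t(4) = (-4 - 23*31)*(1/2 + 4**2 + 81*4 + (81/2)/4) = (-4 - 713)*(1/2 + 16 + 324 + (81/2)*(1/4)) = -717*(1/2 + 16 + 324 + 81/8) = -717*2805/8 = -2011185/8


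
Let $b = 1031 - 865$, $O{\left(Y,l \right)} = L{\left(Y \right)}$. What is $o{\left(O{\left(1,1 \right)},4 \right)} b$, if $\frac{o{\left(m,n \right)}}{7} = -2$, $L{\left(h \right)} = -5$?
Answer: $-2324$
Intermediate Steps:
$O{\left(Y,l \right)} = -5$
$o{\left(m,n \right)} = -14$ ($o{\left(m,n \right)} = 7 \left(-2\right) = -14$)
$b = 166$ ($b = 1031 - 865 = 166$)
$o{\left(O{\left(1,1 \right)},4 \right)} b = \left(-14\right) 166 = -2324$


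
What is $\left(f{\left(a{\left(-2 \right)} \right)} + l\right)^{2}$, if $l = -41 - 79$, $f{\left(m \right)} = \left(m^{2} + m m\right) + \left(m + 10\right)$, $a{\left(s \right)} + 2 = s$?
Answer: $6724$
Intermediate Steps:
$a{\left(s \right)} = -2 + s$
$f{\left(m \right)} = 10 + m + 2 m^{2}$ ($f{\left(m \right)} = \left(m^{2} + m^{2}\right) + \left(10 + m\right) = 2 m^{2} + \left(10 + m\right) = 10 + m + 2 m^{2}$)
$l = -120$ ($l = -41 - 79 = -120$)
$\left(f{\left(a{\left(-2 \right)} \right)} + l\right)^{2} = \left(\left(10 - 4 + 2 \left(-2 - 2\right)^{2}\right) - 120\right)^{2} = \left(\left(10 - 4 + 2 \left(-4\right)^{2}\right) - 120\right)^{2} = \left(\left(10 - 4 + 2 \cdot 16\right) - 120\right)^{2} = \left(\left(10 - 4 + 32\right) - 120\right)^{2} = \left(38 - 120\right)^{2} = \left(-82\right)^{2} = 6724$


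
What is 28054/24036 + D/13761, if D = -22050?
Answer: -7996817/18375522 ≈ -0.43519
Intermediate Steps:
28054/24036 + D/13761 = 28054/24036 - 22050/13761 = 28054*(1/24036) - 22050*1/13761 = 14027/12018 - 2450/1529 = -7996817/18375522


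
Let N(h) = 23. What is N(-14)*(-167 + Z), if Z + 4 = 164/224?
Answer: -219305/56 ≈ -3916.2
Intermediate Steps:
Z = -183/56 (Z = -4 + 164/224 = -4 + 164*(1/224) = -4 + 41/56 = -183/56 ≈ -3.2679)
N(-14)*(-167 + Z) = 23*(-167 - 183/56) = 23*(-9535/56) = -219305/56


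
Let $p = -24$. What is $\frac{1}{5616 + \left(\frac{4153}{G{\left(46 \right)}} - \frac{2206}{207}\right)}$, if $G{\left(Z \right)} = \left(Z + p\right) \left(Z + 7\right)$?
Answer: $\frac{241362}{1353776467} \approx 0.00017829$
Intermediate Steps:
$G{\left(Z \right)} = \left(-24 + Z\right) \left(7 + Z\right)$ ($G{\left(Z \right)} = \left(Z - 24\right) \left(Z + 7\right) = \left(-24 + Z\right) \left(7 + Z\right)$)
$\frac{1}{5616 + \left(\frac{4153}{G{\left(46 \right)}} - \frac{2206}{207}\right)} = \frac{1}{5616 + \left(\frac{4153}{-168 + 46^{2} - 782} - \frac{2206}{207}\right)} = \frac{1}{5616 + \left(\frac{4153}{-168 + 2116 - 782} - \frac{2206}{207}\right)} = \frac{1}{5616 - \left(\frac{2206}{207} - \frac{4153}{1166}\right)} = \frac{1}{5616 + \left(4153 \cdot \frac{1}{1166} - \frac{2206}{207}\right)} = \frac{1}{5616 + \left(\frac{4153}{1166} - \frac{2206}{207}\right)} = \frac{1}{5616 - \frac{1712525}{241362}} = \frac{1}{\frac{1353776467}{241362}} = \frac{241362}{1353776467}$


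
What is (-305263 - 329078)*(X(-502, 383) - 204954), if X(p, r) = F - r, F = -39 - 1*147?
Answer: 130371665343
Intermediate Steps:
F = -186 (F = -39 - 147 = -186)
X(p, r) = -186 - r
(-305263 - 329078)*(X(-502, 383) - 204954) = (-305263 - 329078)*((-186 - 1*383) - 204954) = -634341*((-186 - 383) - 204954) = -634341*(-569 - 204954) = -634341*(-205523) = 130371665343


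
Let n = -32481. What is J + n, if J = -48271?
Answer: -80752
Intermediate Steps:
J + n = -48271 - 32481 = -80752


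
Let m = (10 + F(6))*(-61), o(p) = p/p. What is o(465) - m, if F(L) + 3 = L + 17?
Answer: 1831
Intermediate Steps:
o(p) = 1
F(L) = 14 + L (F(L) = -3 + (L + 17) = -3 + (17 + L) = 14 + L)
m = -1830 (m = (10 + (14 + 6))*(-61) = (10 + 20)*(-61) = 30*(-61) = -1830)
o(465) - m = 1 - 1*(-1830) = 1 + 1830 = 1831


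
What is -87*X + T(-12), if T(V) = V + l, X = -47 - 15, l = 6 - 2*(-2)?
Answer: 5392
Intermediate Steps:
l = 10 (l = 6 + 4 = 10)
X = -62
T(V) = 10 + V (T(V) = V + 10 = 10 + V)
-87*X + T(-12) = -87*(-62) + (10 - 12) = 5394 - 2 = 5392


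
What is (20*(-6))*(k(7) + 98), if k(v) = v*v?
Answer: -17640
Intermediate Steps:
k(v) = v²
(20*(-6))*(k(7) + 98) = (20*(-6))*(7² + 98) = -120*(49 + 98) = -120*147 = -17640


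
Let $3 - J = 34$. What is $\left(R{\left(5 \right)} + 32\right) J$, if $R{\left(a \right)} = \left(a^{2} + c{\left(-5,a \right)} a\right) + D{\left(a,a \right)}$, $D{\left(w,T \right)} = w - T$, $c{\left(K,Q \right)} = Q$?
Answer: $-2542$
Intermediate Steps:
$J = -31$ ($J = 3 - 34 = -31$)
$R{\left(a \right)} = 2 a^{2}$ ($R{\left(a \right)} = \left(a^{2} + a a\right) + \left(a - a\right) = \left(a^{2} + a^{2}\right) + 0 = 2 a^{2} + 0 = 2 a^{2}$)
$\left(R{\left(5 \right)} + 32\right) J = \left(2 \cdot 5^{2} + 32\right) \left(-31\right) = \left(2 \cdot 25 + 32\right) \left(-31\right) = \left(50 + 32\right) \left(-31\right) = 82 \left(-31\right) = -2542$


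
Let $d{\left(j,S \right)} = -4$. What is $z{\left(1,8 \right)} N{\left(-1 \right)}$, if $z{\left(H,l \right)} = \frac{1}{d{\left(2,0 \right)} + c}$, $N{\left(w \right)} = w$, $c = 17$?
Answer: $- \frac{1}{13} \approx -0.076923$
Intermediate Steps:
$z{\left(H,l \right)} = \frac{1}{13}$ ($z{\left(H,l \right)} = \frac{1}{-4 + 17} = \frac{1}{13}$)
$z{\left(1,8 \right)} N{\left(-1 \right)} = \frac{1}{13} \left(-1\right) = - \frac{1}{13}$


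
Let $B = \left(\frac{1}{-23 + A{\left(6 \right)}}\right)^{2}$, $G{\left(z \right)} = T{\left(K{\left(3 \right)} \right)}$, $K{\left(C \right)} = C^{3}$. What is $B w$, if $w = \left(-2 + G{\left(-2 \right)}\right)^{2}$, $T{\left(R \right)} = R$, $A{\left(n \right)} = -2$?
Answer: $1$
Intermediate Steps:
$G{\left(z \right)} = 27$ ($G{\left(z \right)} = 3^{3} = 27$)
$w = 625$ ($w = \left(-2 + 27\right)^{2} = 25^{2} = 625$)
$B = \frac{1}{625}$ ($B = \left(\frac{1}{-23 - 2}\right)^{2} = \left(\frac{1}{-25}\right)^{2} = \left(- \frac{1}{25}\right)^{2} = \frac{1}{625} \approx 0.0016$)
$B w = \frac{1}{625} \cdot 625 = 1$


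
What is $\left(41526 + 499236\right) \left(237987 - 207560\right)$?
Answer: $16453765374$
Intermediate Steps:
$\left(41526 + 499236\right) \left(237987 - 207560\right) = 540762 \cdot 30427 = 16453765374$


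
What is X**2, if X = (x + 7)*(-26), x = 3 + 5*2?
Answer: 270400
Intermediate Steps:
x = 13 (x = 3 + 10 = 13)
X = -520 (X = (13 + 7)*(-26) = 20*(-26) = -520)
X**2 = (-520)**2 = 270400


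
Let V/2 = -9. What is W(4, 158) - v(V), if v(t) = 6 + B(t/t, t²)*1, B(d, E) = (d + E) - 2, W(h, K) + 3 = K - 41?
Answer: -215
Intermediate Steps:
V = -18 (V = 2*(-9) = -18)
W(h, K) = -44 + K (W(h, K) = -3 + (K - 41) = -3 + (-41 + K) = -44 + K)
B(d, E) = -2 + E + d (B(d, E) = (E + d) - 2 = -2 + E + d)
v(t) = 5 + t² (v(t) = 6 + (-2 + t² + t/t)*1 = 6 + (-2 + t² + 1)*1 = 6 + (-1 + t²)*1 = 6 + (-1 + t²) = 5 + t²)
W(4, 158) - v(V) = (-44 + 158) - (5 + (-18)²) = 114 - (5 + 324) = 114 - 1*329 = 114 - 329 = -215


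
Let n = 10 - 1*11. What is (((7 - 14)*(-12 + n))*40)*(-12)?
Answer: -43680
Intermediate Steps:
n = -1 (n = 10 - 11 = -1)
(((7 - 14)*(-12 + n))*40)*(-12) = (((7 - 14)*(-12 - 1))*40)*(-12) = (-7*(-13)*40)*(-12) = (91*40)*(-12) = 3640*(-12) = -43680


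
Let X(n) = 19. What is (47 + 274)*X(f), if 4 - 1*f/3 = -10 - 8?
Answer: 6099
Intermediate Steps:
f = 66 (f = 12 - 3*(-10 - 8) = 12 - 3*(-18) = 12 + 54 = 66)
(47 + 274)*X(f) = (47 + 274)*19 = 321*19 = 6099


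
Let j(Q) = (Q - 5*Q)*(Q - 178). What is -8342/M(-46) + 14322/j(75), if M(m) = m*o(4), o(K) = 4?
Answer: 10850127/236900 ≈ 45.800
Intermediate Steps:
j(Q) = -4*Q*(-178 + Q) (j(Q) = (-4*Q)*(-178 + Q) = -4*Q*(-178 + Q))
M(m) = 4*m (M(m) = m*4 = 4*m)
-8342/M(-46) + 14322/j(75) = -8342/(4*(-46)) + 14322/((4*75*(178 - 1*75))) = -8342/(-184) + 14322/((4*75*(178 - 75))) = -8342*(-1/184) + 14322/((4*75*103)) = 4171/92 + 14322/30900 = 4171/92 + 14322*(1/30900) = 4171/92 + 2387/5150 = 10850127/236900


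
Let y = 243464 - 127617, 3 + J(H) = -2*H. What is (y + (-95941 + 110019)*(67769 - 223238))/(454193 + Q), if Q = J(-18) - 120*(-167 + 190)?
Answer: -2188576735/451466 ≈ -4847.7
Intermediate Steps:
J(H) = -3 - 2*H
Q = -2727 (Q = (-3 - 2*(-18)) - 120*(-167 + 190) = (-3 + 36) - 120*23 = 33 - 1*2760 = 33 - 2760 = -2727)
y = 115847
(y + (-95941 + 110019)*(67769 - 223238))/(454193 + Q) = (115847 + (-95941 + 110019)*(67769 - 223238))/(454193 - 2727) = (115847 + 14078*(-155469))/451466 = (115847 - 2188692582)*(1/451466) = -2188576735*1/451466 = -2188576735/451466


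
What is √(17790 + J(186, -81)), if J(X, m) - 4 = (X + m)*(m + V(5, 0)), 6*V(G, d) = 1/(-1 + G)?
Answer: √148694/4 ≈ 96.402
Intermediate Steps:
V(G, d) = 1/(6*(-1 + G))
J(X, m) = 4 + (1/24 + m)*(X + m) (J(X, m) = 4 + (X + m)*(m + 1/(6*(-1 + 5))) = 4 + (X + m)*(m + (⅙)/4) = 4 + (X + m)*(m + (⅙)*(¼)) = 4 + (X + m)*(m + 1/24) = 4 + (X + m)*(1/24 + m) = 4 + (1/24 + m)*(X + m))
√(17790 + J(186, -81)) = √(17790 + (4 + (-81)² + (1/24)*186 + (1/24)*(-81) + 186*(-81))) = √(17790 + (4 + 6561 + 31/4 - 27/8 - 15066)) = √(17790 - 67973/8) = √(74347/8) = √148694/4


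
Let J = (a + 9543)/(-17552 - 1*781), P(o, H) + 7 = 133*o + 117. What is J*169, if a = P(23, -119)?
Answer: -306904/2619 ≈ -117.18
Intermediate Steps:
P(o, H) = 110 + 133*o (P(o, H) = -7 + (133*o + 117) = -7 + (117 + 133*o) = 110 + 133*o)
a = 3169 (a = 110 + 133*23 = 110 + 3059 = 3169)
J = -1816/2619 (J = (3169 + 9543)/(-17552 - 1*781) = 12712/(-17552 - 781) = 12712/(-18333) = 12712*(-1/18333) = -1816/2619 ≈ -0.69339)
J*169 = -1816/2619*169 = -306904/2619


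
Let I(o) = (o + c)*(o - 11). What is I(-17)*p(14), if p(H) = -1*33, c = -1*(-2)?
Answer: -13860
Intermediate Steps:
c = 2
I(o) = (-11 + o)*(2 + o) (I(o) = (o + 2)*(o - 11) = (2 + o)*(-11 + o) = (-11 + o)*(2 + o))
p(H) = -33
I(-17)*p(14) = (-22 + (-17)**2 - 9*(-17))*(-33) = (-22 + 289 + 153)*(-33) = 420*(-33) = -13860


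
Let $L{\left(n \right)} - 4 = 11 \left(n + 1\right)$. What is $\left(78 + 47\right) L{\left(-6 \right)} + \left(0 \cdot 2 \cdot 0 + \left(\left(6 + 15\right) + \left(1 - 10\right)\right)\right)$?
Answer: $-6363$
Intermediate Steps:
$L{\left(n \right)} = 15 + 11 n$ ($L{\left(n \right)} = 4 + 11 \left(n + 1\right) = 4 + 11 \left(1 + n\right) = 4 + \left(11 + 11 n\right) = 15 + 11 n$)
$\left(78 + 47\right) L{\left(-6 \right)} + \left(0 \cdot 2 \cdot 0 + \left(\left(6 + 15\right) + \left(1 - 10\right)\right)\right) = \left(78 + 47\right) \left(15 + 11 \left(-6\right)\right) + \left(0 \cdot 2 \cdot 0 + \left(\left(6 + 15\right) + \left(1 - 10\right)\right)\right) = 125 \left(15 - 66\right) + \left(0 \cdot 0 + \left(21 + \left(1 - 10\right)\right)\right) = 125 \left(-51\right) + \left(0 + \left(21 - 9\right)\right) = -6375 + \left(0 + 12\right) = -6375 + 12 = -6363$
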